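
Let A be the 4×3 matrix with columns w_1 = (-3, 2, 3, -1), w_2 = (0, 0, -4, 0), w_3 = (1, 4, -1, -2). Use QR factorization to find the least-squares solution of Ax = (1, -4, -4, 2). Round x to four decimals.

e_1 = w_1/‖w_1‖ = (-3, 2, 3, -1)/4.7958 = (-0.6255, 0.4170, 0.6255, -0.2085).
r_{12} = e_1·w_2 = -2.5022.
u_2 = w_2 + 2.5022·e_1 = (-1.5652, 1.0435, -2.4348, -0.5217).
‖u_2‖ = 3.1208, so e_2 = (-0.5016, 0.3344, -0.7802, -0.1672).
r_{13} = e_1·w_3 = 0.8341; r_{23} = e_2·w_3 = 1.9505.
u_3 = w_3 − 0.8341·e_1 − 1.9505·e_2 = (2.5000, 3.0000, 0.0000, -1.5000).
‖u_3‖ = 4.1833, so e_3 = (0.5976, 0.7171, 0.0000, -0.3586).
Qᵀb = (-5.2129, 0.9474, -2.9881).
Back-substitute: x_3 = -2.9881/4.1833 = -0.7143.
x_2 = (0.9474 − 1.9505·(-0.7143))/3.1208 = 0.7500.
x_1 = (-5.2129 + 2.5022·0.7500 − 0.8341·(-0.7143))/4.7958 = -0.5714.

x = (-0.5714, 0.7500, -0.7143)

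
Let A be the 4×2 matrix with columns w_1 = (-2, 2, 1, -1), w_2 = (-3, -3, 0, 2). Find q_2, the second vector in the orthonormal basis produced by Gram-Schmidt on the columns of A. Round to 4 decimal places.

w_1 = (-2, 2, 1, -1); ‖w_1‖ = 3.1623, so q_1 = (-0.6325, 0.6325, 0.3162, -0.3162).
q_1·w_2 = (-0.6325)·(-3) + 0.6325·(-3) + 0.3162·0 + (-0.3162)·2 = -0.6325.
u_2 = w_2 + 0.6325·q_1 = (-3.4000, -2.6000, 0.2000, 1.8000).
‖u_2‖ = 4.6476, so q_2 = (-0.7316, -0.5594, 0.0430, 0.3873).

q_2 = (-0.7316, -0.5594, 0.0430, 0.3873)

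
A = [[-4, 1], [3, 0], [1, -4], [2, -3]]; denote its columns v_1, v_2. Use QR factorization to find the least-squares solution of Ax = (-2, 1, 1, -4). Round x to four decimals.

x = (0.3219, 0.4041)

v_1 = (-4, 3, 1, 2); ‖v_1‖ = 5.4772, so e_1 = (-0.7303, 0.5477, 0.1826, 0.3651).
e_1·v_2 = (-0.7303)·1 + 0.5477·0 + 0.1826·(-4) + 0.3651·(-3) = -2.5560.
u_2 = v_2 + 2.5560·e_1 = (-0.8667, 1.4000, -3.5333, -2.0667).
‖u_2‖ = 4.4121, so e_2 = (-0.1964, 0.3173, -0.8008, -0.4684).
Qᵀb = (0.7303, 1.7830).
Back-substitute: x_2 = 1.7830/4.4121 = 0.4041.
x_1 = (0.7303 + 2.5560·0.4041)/5.4772 = 0.3219.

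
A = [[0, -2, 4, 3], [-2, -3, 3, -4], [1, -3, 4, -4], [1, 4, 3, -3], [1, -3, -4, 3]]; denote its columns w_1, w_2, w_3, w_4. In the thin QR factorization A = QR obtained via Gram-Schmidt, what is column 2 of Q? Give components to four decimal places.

w_1 = (0, -2, 1, 1, 1); ‖w_1‖ = 2.6458, so e_1 = (0.0000, -0.7559, 0.3780, 0.3780, 0.3780).
e_1·w_2 = 0.0000·(-2) + (-0.7559)·(-3) + 0.3780·(-3) + 0.3780·4 + 0.3780·(-3) = 1.5119.
u_2 = w_2 − 1.5119·e_1 = (-2.0000, -1.8571, -3.5714, 3.4286, -3.5714).
‖u_2‖ = 6.6869, so e_2 = (-0.2991, -0.2777, -0.5341, 0.5127, -0.5341).

e_2 = (-0.2991, -0.2777, -0.5341, 0.5127, -0.5341)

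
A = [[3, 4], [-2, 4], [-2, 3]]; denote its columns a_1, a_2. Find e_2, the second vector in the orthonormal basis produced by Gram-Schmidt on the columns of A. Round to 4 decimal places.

e_2 = (0.6818, 0.5896, 0.4330)

a_1 = (3, -2, -2); ‖a_1‖ = 4.1231, so e_1 = (0.7276, -0.4851, -0.4851).
e_1·a_2 = 0.7276·4 + (-0.4851)·4 + (-0.4851)·3 = -0.4851.
u_2 = a_2 + 0.4851·e_1 = (4.3529, 3.7647, 2.7647).
‖u_2‖ = 6.3847, so e_2 = (0.6818, 0.5896, 0.4330).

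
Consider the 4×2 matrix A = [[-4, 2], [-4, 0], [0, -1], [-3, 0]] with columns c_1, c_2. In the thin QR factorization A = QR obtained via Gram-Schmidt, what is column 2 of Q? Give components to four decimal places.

q_1 = c_1/‖c_1‖ = (-4, -4, 0, -3)/6.4031 = (-0.6247, -0.6247, 0.0000, -0.4685).
r_{12} = q_1·c_2 = -1.2494.
u_2 = c_2 + 1.2494·q_1 = (1.2195, -0.7805, -1.0000, -0.5854).
‖u_2‖ = 1.8545, so q_2 = (0.6576, -0.4209, -0.5392, -0.3157).

q_2 = (0.6576, -0.4209, -0.5392, -0.3157)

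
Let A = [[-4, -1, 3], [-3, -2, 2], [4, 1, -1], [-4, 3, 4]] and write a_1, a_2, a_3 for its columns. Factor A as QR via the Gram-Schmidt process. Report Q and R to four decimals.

e_1 = a_1/‖a_1‖ = (-4, -3, 4, -4)/7.5498 = (-0.5298, -0.3974, 0.5298, -0.5298).
r_{12} = e_1·a_2 = 0.2649.
u_2 = a_2 − 0.2649·e_1 = (-0.8596, -1.8947, 0.8596, 3.1404).
‖u_2‖ = 3.8639, so e_2 = (-0.2225, -0.4904, 0.2225, 0.8127).
r_{13} = e_1·a_3 = -5.0332; r_{23} = e_2·a_3 = 1.3803.
u_3 = a_3 + 5.0332·e_1 − 1.3803·e_2 = (0.6404, 0.6769, 1.3596, 0.2115).
‖u_3‖ = 1.6618, so e_3 = (0.3854, 0.4073, 0.8182, 0.1273).

Q = [[-0.5298, -0.2225, 0.3854], [-0.3974, -0.4904, 0.4073], [0.5298, 0.2225, 0.8182], [-0.5298, 0.8127, 0.1273]], R = [[7.5498, 0.2649, -5.0332], [0.0000, 3.8639, 1.3803], [0.0000, 0.0000, 1.6618]]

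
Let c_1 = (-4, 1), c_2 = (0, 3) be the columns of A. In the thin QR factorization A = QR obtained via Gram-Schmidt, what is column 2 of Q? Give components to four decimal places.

c_1 = (-4, 1); ‖c_1‖ = 4.1231, so e_1 = (-0.9701, 0.2425).
e_1·c_2 = (-0.9701)·0 + 0.2425·3 = 0.7276.
u_2 = c_2 − 0.7276·e_1 = (0.7059, 2.8235).
‖u_2‖ = 2.9104, so e_2 = (0.2425, 0.9701).

e_2 = (0.2425, 0.9701)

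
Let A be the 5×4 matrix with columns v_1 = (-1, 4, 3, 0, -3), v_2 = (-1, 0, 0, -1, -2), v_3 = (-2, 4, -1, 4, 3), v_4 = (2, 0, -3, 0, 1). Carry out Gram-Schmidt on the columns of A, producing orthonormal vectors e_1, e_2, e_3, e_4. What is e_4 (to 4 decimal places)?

e_1 = v_1/‖v_1‖ = (-1, 4, 3, 0, -3)/5.9161 = (-0.1690, 0.6761, 0.5071, 0.0000, -0.5071).
r_{12} = e_1·v_2 = 1.1832.
u_2 = v_2 − 1.1832·e_1 = (-0.8000, -0.8000, -0.6000, -1.0000, -1.4000).
‖u_2‖ = 2.1448, so e_2 = (-0.3730, -0.3730, -0.2798, -0.4663, -0.6528).
r_{13} = e_1·v_3 = 1.0142; r_{23} = e_2·v_3 = -4.2895.
u_3 = v_3 − 1.0142·e_1 + 4.2895·e_2 = (-3.4286, 1.7143, -2.7143, 2.0000, 0.7143).
‖u_3‖ = 5.1547, so e_3 = (-0.6651, 0.3326, -0.5266, 0.3880, 0.1386).
r_{14} = e_1·v_4 = -2.3664; r_{24} = e_2·v_4 = -0.5595; r_{34} = e_3·v_4 = 0.3880.
u_4 = v_4 + 2.3664·e_1 + 0.5595·e_2 − 0.3880·e_3 = (1.6494, 1.2623, -1.7522, -0.4114, -0.6190).
‖u_4‖ = 2.8172, so e_4 = (0.5855, 0.4481, -0.6220, -0.1460, -0.2197).

e_4 = (0.5855, 0.4481, -0.6220, -0.1460, -0.2197)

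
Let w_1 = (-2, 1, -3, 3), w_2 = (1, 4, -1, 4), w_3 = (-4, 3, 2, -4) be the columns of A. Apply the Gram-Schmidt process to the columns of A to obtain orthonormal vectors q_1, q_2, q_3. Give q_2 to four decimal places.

q_2 = (0.5353, 0.7043, 0.2629, 0.3850)

w_1 = (-2, 1, -3, 3); ‖w_1‖ = 4.7958, so q_1 = (-0.4170, 0.2085, -0.6255, 0.6255).
q_1·w_2 = (-0.4170)·1 + 0.2085·4 + (-0.6255)·(-1) + 0.6255·4 = 3.5447.
u_2 = w_2 − 3.5447·q_1 = (2.4783, 3.2609, 1.2174, 1.7826).
‖u_2‖ = 4.6298, so q_2 = (0.5353, 0.7043, 0.2629, 0.3850).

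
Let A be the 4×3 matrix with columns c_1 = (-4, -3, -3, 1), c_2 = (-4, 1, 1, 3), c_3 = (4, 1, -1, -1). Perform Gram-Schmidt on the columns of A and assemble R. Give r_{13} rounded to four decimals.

r_{13} = -2.8735

q_1 = c_1/‖c_1‖ = (-4, -3, -3, 1)/5.9161 = (-0.6761, -0.5071, -0.5071, 0.1690).
r_{13} = q_1·c_3 = -2.8735.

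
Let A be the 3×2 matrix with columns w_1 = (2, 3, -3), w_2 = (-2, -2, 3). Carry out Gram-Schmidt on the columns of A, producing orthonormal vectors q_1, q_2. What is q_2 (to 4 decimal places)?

q_1 = w_1/‖w_1‖ = (2, 3, -3)/4.6904 = (0.4264, 0.6396, -0.6396).
r_{12} = q_1·w_2 = -4.0508.
u_2 = w_2 + 4.0508·q_1 = (-0.2727, 0.5909, 0.4091).
‖u_2‖ = 0.7687, so q_2 = (-0.3548, 0.7687, 0.5322).

q_2 = (-0.3548, 0.7687, 0.5322)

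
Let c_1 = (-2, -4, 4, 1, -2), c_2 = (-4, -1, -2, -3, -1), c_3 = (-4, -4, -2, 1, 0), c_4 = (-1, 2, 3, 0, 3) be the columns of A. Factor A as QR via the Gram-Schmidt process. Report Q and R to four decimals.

Q = [[-0.3123, -0.6946, -0.1678, -0.4734], [-0.6247, -0.1275, -0.4542, 0.2791], [0.6247, -0.4132, -0.5262, 0.4018], [0.1562, -0.5539, 0.6155, 0.0263], [-0.3123, -0.1539, 0.3314, 0.7320]], R = [[6.4031, 0.4685, 2.6550, 0.0000], [0.0000, 5.5480, 3.5609, -1.2617], [0.0000, 0.0000, 4.1558, -1.3252], [0.0000, 0.0000, 0.0000, 4.4331]]

c_1 = (-2, -4, 4, 1, -2); ‖c_1‖ = 6.4031, so q_1 = (-0.3123, -0.6247, 0.6247, 0.1562, -0.3123).
q_1·c_2 = (-0.3123)·(-4) + (-0.6247)·(-1) + 0.6247·(-2) + 0.1562·(-3) + (-0.3123)·(-1) = 0.4685.
u_2 = c_2 − 0.4685·q_1 = (-3.8537, -0.7073, -2.2927, -3.0732, -0.8537).
‖u_2‖ = 5.5480, so q_2 = (-0.6946, -0.1275, -0.4132, -0.5539, -0.1539).
q_1·c_3 = (-0.3123)·(-4) + (-0.6247)·(-4) + 0.6247·(-2) + 0.1562·1 + (-0.3123)·0 = 2.6550; q_2·c_3 = (-0.6946)·(-4) + (-0.1275)·(-4) + (-0.4132)·(-2) + (-0.5539)·1 + (-0.1539)·0 = 3.5609.
u_3 = c_3 − 2.6550·q_1 − 3.5609·q_2 = (-0.6973, -1.8875, -2.1870, 2.5578, 1.3772).
‖u_3‖ = 4.1558, so q_3 = (-0.1678, -0.4542, -0.5262, 0.6155, 0.3314).
q_1·c_4 = (-0.3123)·(-1) + (-0.6247)·2 + 0.6247·3 + 0.1562·0 + (-0.3123)·3 = 0.0000; q_2·c_4 = (-0.6946)·(-1) + (-0.1275)·2 + (-0.4132)·3 + (-0.5539)·0 + (-0.1539)·3 = -1.2617; q_3·c_4 = (-0.1678)·(-1) + (-0.4542)·2 + (-0.5262)·3 + 0.6155·0 + 0.3314·3 = -1.3252.
u_4 = c_4 − 0.0000·q_1 + 1.2617·q_2 + 1.3252·q_3 = (-2.0987, 1.2373, 1.7812, 0.1167, 3.2450).
‖u_4‖ = 4.4331, so q_4 = (-0.4734, 0.2791, 0.4018, 0.0263, 0.7320).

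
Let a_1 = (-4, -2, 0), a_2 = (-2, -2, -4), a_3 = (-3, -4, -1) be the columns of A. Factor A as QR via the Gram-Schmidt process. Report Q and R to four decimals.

a_1 = (-4, -2, 0); ‖a_1‖ = 4.4721, so e_1 = (-0.8944, -0.4472, 0.0000).
e_1·a_2 = (-0.8944)·(-2) + (-0.4472)·(-2) + 0.0000·(-4) = 2.6833.
u_2 = a_2 − 2.6833·e_1 = (0.4000, -0.8000, -4.0000).
‖u_2‖ = 4.0988, so e_2 = (0.0976, -0.1952, -0.9759).
e_1·a_3 = (-0.8944)·(-3) + (-0.4472)·(-4) + 0.0000·(-1) = 4.4721; e_2·a_3 = 0.0976·(-3) + (-0.1952)·(-4) + (-0.9759)·(-1) = 1.4639.
u_3 = a_3 − 4.4721·e_1 − 1.4639·e_2 = (0.8571, -1.7143, 0.4286).
‖u_3‖ = 1.9640, so e_3 = (0.4364, -0.8729, 0.2182).

Q = [[-0.8944, 0.0976, 0.4364], [-0.4472, -0.1952, -0.8729], [0.0000, -0.9759, 0.2182]], R = [[4.4721, 2.6833, 4.4721], [0.0000, 4.0988, 1.4639], [0.0000, 0.0000, 1.9640]]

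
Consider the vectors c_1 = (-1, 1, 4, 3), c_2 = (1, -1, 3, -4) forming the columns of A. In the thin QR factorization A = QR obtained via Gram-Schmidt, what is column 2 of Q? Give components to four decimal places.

e_2 = (0.1787, -0.1787, 0.6361, -0.7290)

c_1 = (-1, 1, 4, 3); ‖c_1‖ = 5.1962, so e_1 = (-0.1925, 0.1925, 0.7698, 0.5774).
e_1·c_2 = (-0.1925)·1 + 0.1925·(-1) + 0.7698·3 + 0.5774·(-4) = -0.3849.
u_2 = c_2 + 0.3849·e_1 = (0.9259, -0.9259, 3.2963, -3.7778).
‖u_2‖ = 5.1819, so e_2 = (0.1787, -0.1787, 0.6361, -0.7290).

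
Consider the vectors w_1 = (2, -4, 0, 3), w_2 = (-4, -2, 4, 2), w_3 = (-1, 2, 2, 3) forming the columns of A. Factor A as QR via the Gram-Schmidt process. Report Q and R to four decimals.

Q = [[0.3714, -0.7090, 0.1923], [-0.7428, -0.1883, 0.6416], [0.0000, 0.6425, 0.1494], [0.5571, 0.2216, 0.7273]], R = [[5.3852, 1.1142, -0.1857], [0.0000, 6.2256, 2.2820], [0.0000, 0.0000, 3.5718]]

w_1 = (2, -4, 0, 3); ‖w_1‖ = 5.3852, so e_1 = (0.3714, -0.7428, 0.0000, 0.5571).
e_1·w_2 = 0.3714·(-4) + (-0.7428)·(-2) + 0.0000·4 + 0.5571·2 = 1.1142.
u_2 = w_2 − 1.1142·e_1 = (-4.4138, -1.1724, 4.0000, 1.3793).
‖u_2‖ = 6.2256, so e_2 = (-0.7090, -0.1883, 0.6425, 0.2216).
e_1·w_3 = 0.3714·(-1) + (-0.7428)·2 + 0.0000·2 + 0.5571·3 = -0.1857; e_2·w_3 = (-0.7090)·(-1) + (-0.1883)·2 + 0.6425·2 + 0.2216·3 = 2.2820.
u_3 = w_3 + 0.1857·e_1 − 2.2820·e_2 = (0.6868, 2.2918, 0.5338, 2.5979).
‖u_3‖ = 3.5718, so e_3 = (0.1923, 0.6416, 0.1494, 0.7273).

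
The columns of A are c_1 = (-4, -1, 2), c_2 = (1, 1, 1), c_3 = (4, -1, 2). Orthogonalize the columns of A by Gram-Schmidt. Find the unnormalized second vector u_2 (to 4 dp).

u_2 = (0.4286, 0.8571, 1.2857)

c_1 = (-4, -1, 2); ‖c_1‖ = 4.5826, so e_1 = (-0.8729, -0.2182, 0.4364).
e_1·c_2 = (-0.8729)·1 + (-0.2182)·1 + 0.4364·1 = -0.6547.
u_2 = c_2 + 0.6547·e_1 = (0.4286, 0.8571, 1.2857).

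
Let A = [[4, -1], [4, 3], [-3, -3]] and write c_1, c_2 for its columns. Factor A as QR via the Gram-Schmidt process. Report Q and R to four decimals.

q_1 = c_1/‖c_1‖ = (4, 4, -3)/6.4031 = (0.6247, 0.6247, -0.4685).
r_{12} = q_1·c_2 = 2.6550.
u_2 = c_2 − 2.6550·q_1 = (-2.6585, 1.3415, -1.7561).
‖u_2‖ = 3.4571, so q_2 = (-0.7690, 0.3880, -0.5080).

Q = [[0.6247, -0.7690], [0.6247, 0.3880], [-0.4685, -0.5080]], R = [[6.4031, 2.6550], [0.0000, 3.4571]]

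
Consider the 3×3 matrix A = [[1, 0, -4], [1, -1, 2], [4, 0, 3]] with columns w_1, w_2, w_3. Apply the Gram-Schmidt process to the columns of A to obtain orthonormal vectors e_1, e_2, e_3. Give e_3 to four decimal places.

e_3 = (-0.9701, 0.0000, 0.2425)

w_1 = (1, 1, 4); ‖w_1‖ = 4.2426, so e_1 = (0.2357, 0.2357, 0.9428).
e_1·w_2 = 0.2357·0 + 0.2357·(-1) + 0.9428·0 = -0.2357.
u_2 = w_2 + 0.2357·e_1 = (0.0556, -0.9444, 0.2222).
‖u_2‖ = 0.9718, so e_2 = (0.0572, -0.9718, 0.2287).
e_1·w_3 = 0.2357·(-4) + 0.2357·2 + 0.9428·3 = 2.3570; e_2·w_3 = 0.0572·(-4) + (-0.9718)·2 + 0.2287·3 = -1.4863.
u_3 = w_3 − 2.3570·e_1 + 1.4863·e_2 = (-4.4706, 0.0000, 1.1176).
‖u_3‖ = 4.6082, so e_3 = (-0.9701, 0.0000, 0.2425).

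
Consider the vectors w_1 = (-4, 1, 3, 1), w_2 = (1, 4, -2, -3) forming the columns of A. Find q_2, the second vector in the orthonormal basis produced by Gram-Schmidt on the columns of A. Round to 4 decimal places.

q_2 = (-0.0642, 0.8340, -0.1925, -0.5132)

q_1 = w_1/‖w_1‖ = (-4, 1, 3, 1)/5.1962 = (-0.7698, 0.1925, 0.5774, 0.1925).
r_{12} = q_1·w_2 = -1.7321.
u_2 = w_2 + 1.7321·q_1 = (-0.3333, 4.3333, -1.0000, -2.6667).
‖u_2‖ = 5.1962, so q_2 = (-0.0642, 0.8340, -0.1925, -0.5132).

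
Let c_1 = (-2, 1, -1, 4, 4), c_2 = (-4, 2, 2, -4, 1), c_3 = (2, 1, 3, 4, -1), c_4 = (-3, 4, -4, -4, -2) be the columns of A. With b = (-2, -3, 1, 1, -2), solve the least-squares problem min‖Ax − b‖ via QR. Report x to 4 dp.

c_1 = (-2, 1, -1, 4, 4); ‖c_1‖ = 6.1644, so q_1 = (-0.3244, 0.1622, -0.1622, 0.6489, 0.6489).
q_1·c_2 = (-0.3244)·(-4) + 0.1622·2 + (-0.1622)·2 + 0.6489·(-4) + 0.6489·1 = -0.6489.
u_2 = c_2 + 0.6489·q_1 = (-4.2105, 2.1053, 1.8947, -3.5789, 1.4211).
‖u_2‖ = 6.3702, so q_2 = (-0.6610, 0.3305, 0.2974, -0.5618, 0.2231).
q_1·c_3 = (-0.3244)·2 + 0.1622·1 + (-0.1622)·3 + 0.6489·4 + 0.6489·(-1) = 0.9733; q_2·c_3 = (-0.6610)·2 + 0.3305·1 + 0.2974·3 + (-0.5618)·4 + 0.2231·(-1) = -2.5695.
u_3 = c_3 − 0.9733·q_1 + 2.5695·q_2 = (0.6174, 1.6913, 3.9222, 1.9248, -1.0584).
‖u_3‖ = 4.8425, so q_3 = (0.1275, 0.3493, 0.8099, 0.3975, -0.2186).
q_1·c_4 = (-0.3244)·(-3) + 0.1622·4 + (-0.1622)·(-4) + 0.6489·(-4) + 0.6489·(-2) = -1.6222; q_2·c_4 = (-0.6610)·(-3) + 0.3305·4 + 0.2974·(-4) + (-0.5618)·(-4) + 0.2231·(-2) = 3.9163; q_3·c_4 = 0.1275·(-3) + 0.3493·4 + 0.8099·(-4) + 0.3975·(-4) + (-0.2186)·(-2) = -3.3780.
u_4 = c_4 + 1.6222·q_1 − 3.9163·q_2 + 3.3780·q_3 = (-0.5071, 4.1487, -2.6920, 0.5956, -2.5593).
‖u_4‖ = 5.6232, so q_4 = (-0.0902, 0.7378, -0.4787, 0.1059, -0.4551).
Qᵀb = (-0.6489, -0.3801, 0.3418, -1.4955).
Back-substitute: x_4 = -1.4955/5.6232 = -0.2660.
x_3 = (0.3418 + 3.3780·(-0.2660))/4.8425 = -0.1149.
x_2 = (-0.3801 + 2.5695·(-0.1149) − 3.9163·(-0.2660))/6.3702 = 0.0575.
x_1 = (-0.6489 + 0.6489·0.0575 − 0.9733·(-0.1149) + 1.6222·(-0.2660))/6.1644 = -0.1511.

x = (-0.1511, 0.0575, -0.1149, -0.2660)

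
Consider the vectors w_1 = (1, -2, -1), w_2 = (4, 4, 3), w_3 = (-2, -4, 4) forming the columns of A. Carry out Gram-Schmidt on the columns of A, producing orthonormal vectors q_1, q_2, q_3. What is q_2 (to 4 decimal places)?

w_1 = (1, -2, -1); ‖w_1‖ = 2.4495, so q_1 = (0.4082, -0.8165, -0.4082).
q_1·w_2 = 0.4082·4 + (-0.8165)·4 + (-0.4082)·3 = -2.8577.
u_2 = w_2 + 2.8577·q_1 = (5.1667, 1.6667, 1.8333).
‖u_2‖ = 5.7300, so q_2 = (0.9017, 0.2909, 0.3200).

q_2 = (0.9017, 0.2909, 0.3200)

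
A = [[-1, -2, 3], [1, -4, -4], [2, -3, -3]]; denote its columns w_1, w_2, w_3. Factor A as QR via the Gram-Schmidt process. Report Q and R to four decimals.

w_1 = (-1, 1, 2); ‖w_1‖ = 2.4495, so q_1 = (-0.4082, 0.4082, 0.8165).
q_1·w_2 = (-0.4082)·(-2) + 0.4082·(-4) + 0.8165·(-3) = -3.2660.
u_2 = w_2 + 3.2660·q_1 = (-3.3333, -2.6667, -0.3333).
‖u_2‖ = 4.2817, so q_2 = (-0.7785, -0.6228, -0.0778).
q_1·w_3 = (-0.4082)·3 + 0.4082·(-4) + 0.8165·(-3) = -5.3072; q_2·w_3 = (-0.7785)·3 + (-0.6228)·(-4) + (-0.0778)·(-3) = 0.3892.
u_3 = w_3 + 5.3072·q_1 − 0.3892·q_2 = (1.1364, -1.5909, 1.3636).
‖u_3‖ = 2.3837, so q_3 = (0.4767, -0.6674, 0.5721).

Q = [[-0.4082, -0.7785, 0.4767], [0.4082, -0.6228, -0.6674], [0.8165, -0.0778, 0.5721]], R = [[2.4495, -3.2660, -5.3072], [0.0000, 4.2817, 0.3892], [0.0000, 0.0000, 2.3837]]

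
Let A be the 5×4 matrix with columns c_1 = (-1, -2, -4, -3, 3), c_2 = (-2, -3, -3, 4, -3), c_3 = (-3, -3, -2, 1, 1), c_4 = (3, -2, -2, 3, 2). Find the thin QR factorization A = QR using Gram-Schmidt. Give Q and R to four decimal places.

Q = [[-0.1601, -0.2956, -0.6588, 0.6048], [-0.3203, -0.4452, -0.2768, -0.2362], [-0.6405, -0.4527, 0.5056, -0.0154], [-0.4804, 0.5724, 0.1791, 0.5257], [0.4804, -0.4265, 0.4491, 0.5494]], R = [[6.2450, -0.1601, 2.7222, 0.9608], [0.0000, 6.8538, 3.2735, 1.7733], [0.0000, 0.0000, 2.4236, -0.9986], [0.0000, 0.0000, 0.0000, 4.9935]]

e_1 = c_1/‖c_1‖ = (-1, -2, -4, -3, 3)/6.2450 = (-0.1601, -0.3203, -0.6405, -0.4804, 0.4804).
r_{12} = e_1·c_2 = -0.1601.
u_2 = c_2 + 0.1601·e_1 = (-2.0256, -3.0513, -3.1026, 3.9231, -2.9231).
‖u_2‖ = 6.8538, so e_2 = (-0.2956, -0.4452, -0.4527, 0.5724, -0.4265).
r_{13} = e_1·c_3 = 2.7222; r_{23} = e_2·c_3 = 3.2735.
u_3 = c_3 − 2.7222·e_1 − 3.2735·e_2 = (-1.5966, -0.6709, 1.2254, 0.4340, 1.0884).
‖u_3‖ = 2.4236, so e_3 = (-0.6588, -0.2768, 0.5056, 0.1791, 0.4491).
r_{14} = e_1·c_4 = 0.9608; r_{24} = e_2·c_4 = 1.7733; r_{34} = e_3·c_4 = -0.9986.
u_4 = c_4 − 0.9608·e_1 − 1.7733·e_2 + 0.9986·e_3 = (3.0201, -1.1793, -0.0769, 2.6253, 2.7432).
‖u_4‖ = 4.9935, so e_4 = (0.6048, -0.2362, -0.0154, 0.5257, 0.5494).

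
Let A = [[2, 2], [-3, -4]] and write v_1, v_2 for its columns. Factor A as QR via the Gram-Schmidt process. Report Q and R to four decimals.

Q = [[0.5547, -0.8321], [-0.8321, -0.5547]], R = [[3.6056, 4.4376], [0.0000, 0.5547]]

e_1 = v_1/‖v_1‖ = (2, -3)/3.6056 = (0.5547, -0.8321).
r_{12} = e_1·v_2 = 4.4376.
u_2 = v_2 − 4.4376·e_1 = (-0.4615, -0.3077).
‖u_2‖ = 0.5547, so e_2 = (-0.8321, -0.5547).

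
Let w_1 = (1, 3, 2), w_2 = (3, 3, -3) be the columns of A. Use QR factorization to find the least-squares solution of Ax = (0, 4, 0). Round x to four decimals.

w_1 = (1, 3, 2); ‖w_1‖ = 3.7417, so e_1 = (0.2673, 0.8018, 0.5345).
e_1·w_2 = 0.2673·3 + 0.8018·3 + 0.5345·(-3) = 1.6036.
u_2 = w_2 − 1.6036·e_1 = (2.5714, 1.7143, -3.8571).
‖u_2‖ = 4.9425, so e_2 = (0.5203, 0.3468, -0.7804).
Qᵀb = (3.2071, 1.3874).
Back-substitute: x_2 = 1.3874/4.9425 = 0.2807.
x_1 = (3.2071 − 1.6036·0.2807)/3.7417 = 0.7368.

x = (0.7368, 0.2807)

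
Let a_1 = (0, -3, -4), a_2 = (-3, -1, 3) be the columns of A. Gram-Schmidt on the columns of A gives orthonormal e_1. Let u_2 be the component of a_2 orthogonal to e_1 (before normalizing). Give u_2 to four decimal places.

e_1 = a_1/‖a_1‖ = (0, -3, -4)/5.0000 = (0.0000, -0.6000, -0.8000).
r_{12} = e_1·a_2 = -1.8000.
u_2 = a_2 + 1.8000·e_1 = (-3.0000, -2.0800, 1.5600).

u_2 = (-3.0000, -2.0800, 1.5600)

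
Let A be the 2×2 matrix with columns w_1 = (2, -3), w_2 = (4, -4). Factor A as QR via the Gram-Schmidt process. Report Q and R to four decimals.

Q = [[0.5547, 0.8321], [-0.8321, 0.5547]], R = [[3.6056, 5.5470], [0.0000, 1.1094]]

w_1 = (2, -3); ‖w_1‖ = 3.6056, so e_1 = (0.5547, -0.8321).
e_1·w_2 = 0.5547·4 + (-0.8321)·(-4) = 5.5470.
u_2 = w_2 − 5.5470·e_1 = (0.9231, 0.6154).
‖u_2‖ = 1.1094, so e_2 = (0.8321, 0.5547).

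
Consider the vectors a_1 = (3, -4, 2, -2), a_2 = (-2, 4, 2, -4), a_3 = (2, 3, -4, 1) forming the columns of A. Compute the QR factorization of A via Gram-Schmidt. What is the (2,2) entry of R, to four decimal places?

r_{22} = 6.0803

e_1 = a_1/‖a_1‖ = (3, -4, 2, -2)/5.7446 = (0.5222, -0.6963, 0.3482, -0.3482).
r_{12} = e_1·a_2 = -1.7408.
u_2 = a_2 + 1.7408·e_1 = (-1.0909, 2.7879, 2.6061, -4.6061).
r_{22} = ‖u_2‖ = 6.0803.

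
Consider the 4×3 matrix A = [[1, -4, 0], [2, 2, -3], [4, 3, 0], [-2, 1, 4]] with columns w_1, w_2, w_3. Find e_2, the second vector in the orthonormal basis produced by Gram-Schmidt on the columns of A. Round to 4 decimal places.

e_2 = (-0.8629, 0.2353, 0.2746, 0.3530)

w_1 = (1, 2, 4, -2); ‖w_1‖ = 5.0000, so e_1 = (0.2000, 0.4000, 0.8000, -0.4000).
e_1·w_2 = 0.2000·(-4) + 0.4000·2 + 0.8000·3 + (-0.4000)·1 = 2.0000.
u_2 = w_2 − 2.0000·e_1 = (-4.4000, 1.2000, 1.4000, 1.8000).
‖u_2‖ = 5.0990, so e_2 = (-0.8629, 0.2353, 0.2746, 0.3530).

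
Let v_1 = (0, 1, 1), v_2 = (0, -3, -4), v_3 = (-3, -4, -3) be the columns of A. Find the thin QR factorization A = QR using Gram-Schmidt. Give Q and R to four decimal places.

Q = [[0.0000, 0.0000, -1.0000], [0.7071, 0.7071, 0.0000], [0.7071, -0.7071, 0.0000]], R = [[1.4142, -4.9497, -4.9497], [0.0000, 0.7071, -0.7071], [0.0000, 0.0000, 3.0000]]

v_1 = (0, 1, 1); ‖v_1‖ = 1.4142, so q_1 = (0.0000, 0.7071, 0.7071).
q_1·v_2 = 0.0000·0 + 0.7071·(-3) + 0.7071·(-4) = -4.9497.
u_2 = v_2 + 4.9497·q_1 = (0.0000, 0.5000, -0.5000).
‖u_2‖ = 0.7071, so q_2 = (0.0000, 0.7071, -0.7071).
q_1·v_3 = 0.0000·(-3) + 0.7071·(-4) + 0.7071·(-3) = -4.9497; q_2·v_3 = 0.0000·(-3) + 0.7071·(-4) + (-0.7071)·(-3) = -0.7071.
u_3 = v_3 + 4.9497·q_1 + 0.7071·q_2 = (-3.0000, 0.0000, 0.0000).
‖u_3‖ = 3.0000, so q_3 = (-1.0000, 0.0000, 0.0000).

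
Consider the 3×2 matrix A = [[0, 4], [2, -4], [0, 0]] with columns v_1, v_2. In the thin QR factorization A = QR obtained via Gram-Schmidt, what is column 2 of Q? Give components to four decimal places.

v_1 = (0, 2, 0); ‖v_1‖ = 2.0000, so q_1 = (0.0000, 1.0000, 0.0000).
q_1·v_2 = 0.0000·4 + 1.0000·(-4) + 0.0000·0 = -4.0000.
u_2 = v_2 + 4.0000·q_1 = (4.0000, 0.0000, 0.0000).
‖u_2‖ = 4.0000, so q_2 = (1.0000, 0.0000, 0.0000).

q_2 = (1.0000, 0.0000, 0.0000)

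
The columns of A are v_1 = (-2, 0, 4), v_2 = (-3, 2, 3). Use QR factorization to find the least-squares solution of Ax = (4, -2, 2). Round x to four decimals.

x = (1.5517, -1.7241)

v_1 = (-2, 0, 4); ‖v_1‖ = 4.4721, so q_1 = (-0.4472, 0.0000, 0.8944).
q_1·v_2 = (-0.4472)·(-3) + 0.0000·2 + 0.8944·3 = 4.0249.
u_2 = v_2 − 4.0249·q_1 = (-1.2000, 2.0000, -0.6000).
‖u_2‖ = 2.4083, so q_2 = (-0.4983, 0.8305, -0.2491).
Qᵀb = (0.0000, -4.1523).
Back-substitute: x_2 = -4.1523/2.4083 = -1.7241.
x_1 = (0.0000 − 4.0249·(-1.7241))/4.4721 = 1.5517.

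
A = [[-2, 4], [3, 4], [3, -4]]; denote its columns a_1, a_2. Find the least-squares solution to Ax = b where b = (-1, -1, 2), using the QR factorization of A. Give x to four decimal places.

e_1 = a_1/‖a_1‖ = (-2, 3, 3)/4.6904 = (-0.4264, 0.6396, 0.6396).
r_{12} = e_1·a_2 = -1.7056.
u_2 = a_2 + 1.7056·e_1 = (3.2727, 5.0909, -2.9091).
‖u_2‖ = 6.7150, so e_2 = (0.4874, 0.7581, -0.4332).
Qᵀb = (1.0660, -2.1120).
Back-substitute: x_2 = -2.1120/6.7150 = -0.3145.
x_1 = (1.0660 + 1.7056·(-0.3145))/4.6904 = 0.1129.

x = (0.1129, -0.3145)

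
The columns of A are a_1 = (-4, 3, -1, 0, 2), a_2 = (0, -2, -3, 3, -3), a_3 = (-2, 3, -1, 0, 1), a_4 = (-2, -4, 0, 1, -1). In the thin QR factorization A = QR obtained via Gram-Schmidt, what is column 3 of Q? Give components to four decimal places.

q_3 = (0.5164, 0.7746, -0.2582, 0.0000, -0.2582)

a_1 = (-4, 3, -1, 0, 2); ‖a_1‖ = 5.4772, so q_1 = (-0.7303, 0.5477, -0.1826, 0.0000, 0.3651).
q_1·a_2 = (-0.7303)·0 + 0.5477·(-2) + (-0.1826)·(-3) + 0.0000·3 + 0.3651·(-3) = -1.6432.
u_2 = a_2 + 1.6432·q_1 = (-1.2000, -1.1000, -3.3000, 3.0000, -2.4000).
‖u_2‖ = 5.3198, so q_2 = (-0.2256, -0.2068, -0.6203, 0.5639, -0.4511).
q_1·a_3 = (-0.7303)·(-2) + 0.5477·3 + (-0.1826)·(-1) + 0.0000·0 + 0.3651·1 = 3.6515; q_2·a_3 = (-0.2256)·(-2) + (-0.2068)·3 + (-0.6203)·(-1) + 0.5639·0 + (-0.4511)·1 = 0.0000.
u_3 = a_3 − 3.6515·q_1 + 0.0000·q_2 = (0.6667, 1.0000, -0.3333, 0.0000, -0.3333).
‖u_3‖ = 1.2910, so q_3 = (0.5164, 0.7746, -0.2582, 0.0000, -0.2582).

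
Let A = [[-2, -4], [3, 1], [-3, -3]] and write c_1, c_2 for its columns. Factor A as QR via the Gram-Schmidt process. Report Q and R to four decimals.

q_1 = c_1/‖c_1‖ = (-2, 3, -3)/4.6904 = (-0.4264, 0.6396, -0.6396).
r_{12} = q_1·c_2 = 4.2640.
u_2 = c_2 − 4.2640·q_1 = (-2.1818, -1.7273, -0.2727).
‖u_2‖ = 2.7961, so q_2 = (-0.7803, -0.6177, -0.0975).

Q = [[-0.4264, -0.7803], [0.6396, -0.6177], [-0.6396, -0.0975]], R = [[4.6904, 4.2640], [0.0000, 2.7961]]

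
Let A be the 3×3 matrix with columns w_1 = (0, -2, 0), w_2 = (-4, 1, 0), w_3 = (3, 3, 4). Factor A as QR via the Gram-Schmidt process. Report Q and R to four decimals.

w_1 = (0, -2, 0); ‖w_1‖ = 2.0000, so q_1 = (0.0000, -1.0000, 0.0000).
q_1·w_2 = 0.0000·(-4) + (-1.0000)·1 + 0.0000·0 = -1.0000.
u_2 = w_2 + 1.0000·q_1 = (-4.0000, 0.0000, 0.0000).
‖u_2‖ = 4.0000, so q_2 = (-1.0000, 0.0000, 0.0000).
q_1·w_3 = 0.0000·3 + (-1.0000)·3 + 0.0000·4 = -3.0000; q_2·w_3 = (-1.0000)·3 + 0.0000·3 + 0.0000·4 = -3.0000.
u_3 = w_3 + 3.0000·q_1 + 3.0000·q_2 = (0.0000, 0.0000, 4.0000).
‖u_3‖ = 4.0000, so q_3 = (0.0000, 0.0000, 1.0000).

Q = [[0.0000, -1.0000, 0.0000], [-1.0000, 0.0000, 0.0000], [0.0000, 0.0000, 1.0000]], R = [[2.0000, -1.0000, -3.0000], [0.0000, 4.0000, -3.0000], [0.0000, 0.0000, 4.0000]]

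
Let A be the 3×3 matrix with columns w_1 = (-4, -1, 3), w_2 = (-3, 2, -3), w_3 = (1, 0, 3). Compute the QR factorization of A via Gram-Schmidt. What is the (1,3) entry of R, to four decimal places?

w_1 = (-4, -1, 3); ‖w_1‖ = 5.0990, so e_1 = (-0.7845, -0.1961, 0.5883).
r_{13} = e_1·w_3 = 0.9806.

r_{13} = 0.9806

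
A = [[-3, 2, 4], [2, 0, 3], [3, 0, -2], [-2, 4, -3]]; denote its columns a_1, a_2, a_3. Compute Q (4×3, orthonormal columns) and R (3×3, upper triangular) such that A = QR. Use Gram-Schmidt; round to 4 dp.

a_1 = (-3, 2, 3, -2); ‖a_1‖ = 5.0990, so q_1 = (-0.5883, 0.3922, 0.5883, -0.3922).
q_1·a_2 = (-0.5883)·2 + 0.3922·0 + 0.5883·0 + (-0.3922)·4 = -2.7456.
u_2 = a_2 + 2.7456·q_1 = (0.3846, 1.0769, 1.6154, 2.9231).
‖u_2‖ = 3.5301, so q_2 = (0.1090, 0.3051, 0.4576, 0.8280).
q_1·a_3 = (-0.5883)·4 + 0.3922·3 + 0.5883·(-2) + (-0.3922)·(-3) = -1.1767; q_2·a_3 = 0.1090·4 + 0.3051·3 + 0.4576·(-2) + 0.8280·(-3) = -2.0483.
u_3 = a_3 + 1.1767·q_1 + 2.0483·q_2 = (3.5309, 4.0864, -0.3704, -1.7654).
‖u_3‖ = 5.6938, so q_3 = (0.6201, 0.7177, -0.0650, -0.3101).

Q = [[-0.5883, 0.1090, 0.6201], [0.3922, 0.3051, 0.7177], [0.5883, 0.4576, -0.0650], [-0.3922, 0.8280, -0.3101]], R = [[5.0990, -2.7456, -1.1767], [0.0000, 3.5301, -2.0483], [0.0000, 0.0000, 5.6938]]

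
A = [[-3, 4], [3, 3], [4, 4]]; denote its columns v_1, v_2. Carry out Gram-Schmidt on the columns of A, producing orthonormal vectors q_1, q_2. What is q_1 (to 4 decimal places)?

q_1 = v_1/‖v_1‖ = (-3, 3, 4)/5.8310 = (-0.5145, 0.5145, 0.6860).

q_1 = (-0.5145, 0.5145, 0.6860)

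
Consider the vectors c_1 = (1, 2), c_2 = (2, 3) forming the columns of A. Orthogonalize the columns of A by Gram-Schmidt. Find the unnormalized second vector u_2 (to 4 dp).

u_2 = (0.4000, -0.2000)

c_1 = (1, 2); ‖c_1‖ = 2.2361, so e_1 = (0.4472, 0.8944).
e_1·c_2 = 0.4472·2 + 0.8944·3 = 3.5777.
u_2 = c_2 − 3.5777·e_1 = (0.4000, -0.2000).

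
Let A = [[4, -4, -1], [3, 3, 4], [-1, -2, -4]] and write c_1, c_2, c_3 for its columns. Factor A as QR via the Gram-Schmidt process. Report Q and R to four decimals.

e_1 = c_1/‖c_1‖ = (4, 3, -1)/5.0990 = (0.7845, 0.5883, -0.1961).
r_{12} = e_1·c_2 = -0.9806.
u_2 = c_2 + 0.9806·e_1 = (-3.2308, 3.5769, -2.1923).
‖u_2‖ = 5.2951, so e_2 = (-0.6101, 0.6755, -0.4140).
r_{13} = e_1·c_3 = 2.3534; r_{23} = e_2·c_3 = 4.9683.
u_3 = c_3 − 2.3534·e_1 − 4.9683·e_2 = (0.1852, -0.7407, -1.4815).
‖u_3‖ = 1.6667, so e_3 = (0.1111, -0.4444, -0.8889).

Q = [[0.7845, -0.6101, 0.1111], [0.5883, 0.6755, -0.4444], [-0.1961, -0.4140, -0.8889]], R = [[5.0990, -0.9806, 2.3534], [0.0000, 5.2951, 4.9683], [0.0000, 0.0000, 1.6667]]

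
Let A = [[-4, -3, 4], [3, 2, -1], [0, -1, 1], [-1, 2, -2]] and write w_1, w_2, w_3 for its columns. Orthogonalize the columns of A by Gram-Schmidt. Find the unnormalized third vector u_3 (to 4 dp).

w_1 = (-4, 3, 0, -1); ‖w_1‖ = 5.0990, so e_1 = (-0.7845, 0.5883, 0.0000, -0.1961).
e_1·w_2 = (-0.7845)·(-3) + 0.5883·2 + 0.0000·(-1) + (-0.1961)·2 = 3.1379.
u_2 = w_2 − 3.1379·e_1 = (-0.5385, 0.1538, -1.0000, 2.6154).
‖u_2‖ = 2.8555, so e_2 = (-0.1886, 0.0539, -0.3502, 0.9159).
e_1·w_3 = (-0.7845)·4 + 0.5883·(-1) + 0.0000·1 + (-0.1961)·(-2) = -3.3340; e_2·w_3 = (-0.1886)·4 + 0.0539·(-1) + (-0.3502)·1 + 0.9159·(-2) = -2.9902.
u_3 = w_3 + 3.3340·e_1 + 2.9902·e_2 = (0.8208, 1.1226, -0.0472, 0.0849).

u_3 = (0.8208, 1.1226, -0.0472, 0.0849)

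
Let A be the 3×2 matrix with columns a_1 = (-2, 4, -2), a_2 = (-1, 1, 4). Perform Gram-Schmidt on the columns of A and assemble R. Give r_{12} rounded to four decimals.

r_{12} = -0.4082

q_1 = a_1/‖a_1‖ = (-2, 4, -2)/4.8990 = (-0.4082, 0.8165, -0.4082).
r_{12} = q_1·a_2 = -0.4082.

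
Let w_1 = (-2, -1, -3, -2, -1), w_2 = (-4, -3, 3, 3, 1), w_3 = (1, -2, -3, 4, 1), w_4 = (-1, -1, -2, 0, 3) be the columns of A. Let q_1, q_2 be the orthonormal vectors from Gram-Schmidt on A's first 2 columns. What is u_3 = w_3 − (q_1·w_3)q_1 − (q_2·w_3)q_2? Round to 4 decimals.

u_3 = (1.6363, -1.5413, -3.3107, 3.6523, 0.8964)

q_1 = w_1/‖w_1‖ = (-2, -1, -3, -2, -1)/4.3589 = (-0.4588, -0.2294, -0.6882, -0.4588, -0.2294).
r_{12} = q_1·w_2 = -1.1471.
u_2 = w_2 + 1.1471·q_1 = (-4.5263, -3.2632, 2.2105, 2.4737, 0.7368).
‖u_2‖ = 6.5333, so q_2 = (-0.6928, -0.4995, 0.3383, 0.3786, 0.1128).
r_{13} = q_1·w_3 = 0.0000; r_{23} = q_2·w_3 = 0.9184.
u_3 = w_3 + 0.0000·q_1 − 0.9184·q_2 = (1.6363, -1.5413, -3.3107, 3.6523, 0.8964).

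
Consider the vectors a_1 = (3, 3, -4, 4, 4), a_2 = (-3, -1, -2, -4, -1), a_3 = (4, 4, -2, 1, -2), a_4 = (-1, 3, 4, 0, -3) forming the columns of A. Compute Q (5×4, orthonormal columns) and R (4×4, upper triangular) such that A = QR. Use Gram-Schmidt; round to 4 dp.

a_1 = (3, 3, -4, 4, 4); ‖a_1‖ = 8.1240, so e_1 = (0.3693, 0.3693, -0.4924, 0.4924, 0.4924).
e_1·a_2 = 0.3693·(-3) + 0.3693·(-1) + (-0.4924)·(-2) + 0.4924·(-4) + 0.4924·(-1) = -2.9542.
u_2 = a_2 + 2.9542·e_1 = (-1.9091, 0.0909, -3.4545, -2.5455, 0.4545).
‖u_2‖ = 4.7194, so e_2 = (-0.4045, 0.0193, -0.7320, -0.5394, 0.0963).
e_1·a_3 = 0.3693·4 + 0.3693·4 + (-0.4924)·(-2) + 0.4924·1 + 0.4924·(-2) = 3.4466; e_2·a_3 = (-0.4045)·4 + 0.0193·4 + (-0.7320)·(-2) + (-0.5394)·1 + 0.0963·(-2) = -0.8090.
u_3 = a_3 − 3.4466·e_1 + 0.8090·e_2 = (2.4000, 2.7429, -0.8952, -1.1333, -3.6190).
‖u_3‖ = 5.3354, so e_3 = (0.4498, 0.5141, -0.1678, -0.2124, -0.6783).
e_1·a_4 = 0.3693·(-1) + 0.3693·3 + (-0.4924)·4 + 0.4924·0 + 0.4924·(-3) = -2.7080; e_2·a_4 = (-0.4045)·(-1) + 0.0193·3 + (-0.7320)·4 + (-0.5394)·0 + 0.0963·(-3) = -2.7546; e_3·a_4 = 0.4498·(-1) + 0.5141·3 + (-0.1678)·4 + (-0.2124)·0 + (-0.6783)·(-3) = 2.4562.
u_4 = a_4 + 2.7080·e_1 + 2.7546·e_2 − 2.4562·e_3 = (-2.2191, 2.7904, 1.0625, 0.3694, 0.2647).
‖u_4‖ = 3.7478, so e_4 = (-0.5921, 0.7445, 0.2835, 0.0986, 0.0706).

Q = [[0.3693, -0.4045, 0.4498, -0.5921], [0.3693, 0.0193, 0.5141, 0.7445], [-0.4924, -0.7320, -0.1678, 0.2835], [0.4924, -0.5394, -0.2124, 0.0986], [0.4924, 0.0963, -0.6783, 0.0706]], R = [[8.1240, -2.9542, 3.4466, -2.7080], [0.0000, 4.7194, -0.8090, -2.7546], [0.0000, 0.0000, 5.3354, 2.4562], [0.0000, 0.0000, 0.0000, 3.7478]]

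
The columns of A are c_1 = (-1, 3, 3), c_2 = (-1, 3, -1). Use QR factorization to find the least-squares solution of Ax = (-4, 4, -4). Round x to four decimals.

x = (-0.6000, 2.2000)

c_1 = (-1, 3, 3); ‖c_1‖ = 4.3589, so q_1 = (-0.2294, 0.6882, 0.6882).
q_1·c_2 = (-0.2294)·(-1) + 0.6882·3 + 0.6882·(-1) = 1.6059.
u_2 = c_2 − 1.6059·q_1 = (-0.6316, 1.8947, -2.1053).
‖u_2‖ = 2.9019, so q_2 = (-0.2176, 0.6529, -0.7255).
Qᵀb = (0.9177, 6.3842).
Back-substitute: x_2 = 6.3842/2.9019 = 2.2000.
x_1 = (0.9177 − 1.6059·2.2000)/4.3589 = -0.6000.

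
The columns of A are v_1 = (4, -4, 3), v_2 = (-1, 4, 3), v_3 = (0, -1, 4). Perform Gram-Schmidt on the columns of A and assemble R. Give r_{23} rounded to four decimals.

r_{23} = 2.5605

e_1 = v_1/‖v_1‖ = (4, -4, 3)/6.4031 = (0.6247, -0.6247, 0.4685).
r_{12} = e_1·v_2 = -1.7179.
u_2 = v_2 + 1.7179·e_1 = (0.0732, 2.9268, 3.8049).
‖u_2‖ = 4.8009, so e_2 = (0.0152, 0.6096, 0.7925).
r_{23} = e_2·v_3 = 2.5605.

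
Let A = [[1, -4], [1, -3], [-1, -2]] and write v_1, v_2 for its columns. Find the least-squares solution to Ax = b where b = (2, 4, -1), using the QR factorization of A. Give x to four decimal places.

v_1 = (1, 1, -1); ‖v_1‖ = 1.7321, so q_1 = (0.5774, 0.5774, -0.5774).
q_1·v_2 = 0.5774·(-4) + 0.5774·(-3) + (-0.5774)·(-2) = -2.8868.
u_2 = v_2 + 2.8868·q_1 = (-2.3333, -1.3333, -3.6667).
‖u_2‖ = 4.5461, so q_2 = (-0.5133, -0.2933, -0.8066).
Qᵀb = (4.0415, -1.3931).
Back-substitute: x_2 = -1.3931/4.5461 = -0.3065.
x_1 = (4.0415 + 2.8868·(-0.3065))/1.7321 = 1.8226.

x = (1.8226, -0.3065)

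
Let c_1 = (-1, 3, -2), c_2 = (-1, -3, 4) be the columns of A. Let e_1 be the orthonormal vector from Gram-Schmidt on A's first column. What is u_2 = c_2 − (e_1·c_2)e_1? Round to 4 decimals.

u_2 = (-2.1429, 0.4286, 1.7143)

e_1 = c_1/‖c_1‖ = (-1, 3, -2)/3.7417 = (-0.2673, 0.8018, -0.5345).
r_{12} = e_1·c_2 = -4.2762.
u_2 = c_2 + 4.2762·e_1 = (-2.1429, 0.4286, 1.7143).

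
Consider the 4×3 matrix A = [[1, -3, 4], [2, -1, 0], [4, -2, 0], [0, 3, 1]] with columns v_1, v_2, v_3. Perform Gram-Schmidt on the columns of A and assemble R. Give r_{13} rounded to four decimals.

v_1 = (1, 2, 4, 0); ‖v_1‖ = 4.5826, so q_1 = (0.2182, 0.4364, 0.8729, 0.0000).
r_{13} = q_1·v_3 = 0.8729.

r_{13} = 0.8729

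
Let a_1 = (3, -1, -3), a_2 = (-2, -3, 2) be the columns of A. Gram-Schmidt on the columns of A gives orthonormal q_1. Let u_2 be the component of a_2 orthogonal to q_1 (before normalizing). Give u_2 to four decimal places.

a_1 = (3, -1, -3); ‖a_1‖ = 4.3589, so q_1 = (0.6882, -0.2294, -0.6882).
q_1·a_2 = 0.6882·(-2) + (-0.2294)·(-3) + (-0.6882)·2 = -2.0647.
u_2 = a_2 + 2.0647·q_1 = (-0.5789, -3.4737, 0.5789).

u_2 = (-0.5789, -3.4737, 0.5789)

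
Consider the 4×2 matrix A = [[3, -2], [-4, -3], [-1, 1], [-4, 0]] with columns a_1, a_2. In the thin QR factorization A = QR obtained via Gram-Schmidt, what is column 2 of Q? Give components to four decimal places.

a_1 = (3, -4, -1, -4); ‖a_1‖ = 6.4807, so q_1 = (0.4629, -0.6172, -0.1543, -0.6172).
q_1·a_2 = 0.4629·(-2) + (-0.6172)·(-3) + (-0.1543)·1 + (-0.6172)·0 = 0.7715.
u_2 = a_2 − 0.7715·q_1 = (-2.3571, -2.5238, 1.1190, 0.4762).
‖u_2‖ = 3.6613, so q_2 = (-0.6438, -0.6893, 0.3056, 0.1301).

q_2 = (-0.6438, -0.6893, 0.3056, 0.1301)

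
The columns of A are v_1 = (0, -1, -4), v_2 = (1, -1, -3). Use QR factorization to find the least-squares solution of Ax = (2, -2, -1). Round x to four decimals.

x = (-1.3889, 2.2778)

e_1 = v_1/‖v_1‖ = (0, -1, -4)/4.1231 = (0.0000, -0.2425, -0.9701).
r_{12} = e_1·v_2 = 3.1530.
u_2 = v_2 − 3.1530·e_1 = (1.0000, -0.2353, 0.0588).
‖u_2‖ = 1.0290, so e_2 = (0.9718, -0.2287, 0.0572).
Qᵀb = (1.4552, 2.3438).
Back-substitute: x_2 = 2.3438/1.0290 = 2.2778.
x_1 = (1.4552 − 3.1530·2.2778)/4.1231 = -1.3889.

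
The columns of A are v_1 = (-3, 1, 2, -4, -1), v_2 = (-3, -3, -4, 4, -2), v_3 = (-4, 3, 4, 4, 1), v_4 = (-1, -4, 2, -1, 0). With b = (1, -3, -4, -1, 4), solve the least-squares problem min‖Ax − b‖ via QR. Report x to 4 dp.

v_1 = (-3, 1, 2, -4, -1); ‖v_1‖ = 5.5678, so e_1 = (-0.5388, 0.1796, 0.3592, -0.7184, -0.1796).
e_1·v_2 = (-0.5388)·(-3) + 0.1796·(-3) + 0.3592·(-4) + (-0.7184)·4 + (-0.1796)·(-2) = -2.8737.
u_2 = v_2 + 2.8737·e_1 = (-4.5484, -2.4839, -2.9677, 1.9355, -2.5161).
‖u_2‖ = 6.7633, so e_2 = (-0.6725, -0.3673, -0.4388, 0.2862, -0.3720).
e_1·v_3 = (-0.5388)·(-4) + 0.1796·3 + 0.3592·4 + (-0.7184)·4 + (-0.1796)·1 = 1.0776; e_2·v_3 = (-0.6725)·(-4) + (-0.3673)·3 + (-0.4388)·4 + 0.2862·4 + (-0.3720)·1 = 0.6057.
u_3 = v_3 − 1.0776·e_1 − 0.6057·e_2 = (-3.0120, 3.0289, 3.8787, 4.6008, 1.4189).
‖u_3‖ = 7.5148, so e_3 = (-0.4008, 0.4031, 0.5161, 0.6122, 0.1888).
e_1·v_4 = (-0.5388)·(-1) + 0.1796·(-4) + 0.3592·2 + (-0.7184)·(-1) + (-0.1796)·0 = 1.2572; e_2·v_4 = (-0.6725)·(-1) + (-0.3673)·(-4) + (-0.4388)·2 + 0.2862·(-1) + (-0.3720)·0 = 0.9778; e_3·v_4 = (-0.4008)·(-1) + 0.4031·(-4) + 0.5161·2 + 0.6122·(-1) + 0.1888·0 = -0.7914.
u_4 = v_4 − 1.2572·e_1 − 0.9778·e_2 + 0.7914·e_3 = (0.0178, -3.5477, 2.3859, 0.1079, 0.7390).
‖u_4‖ = 4.3402, so e_4 = (0.0041, -0.8174, 0.5497, 0.0249, 0.1703).
Qᵀb = (-2.5145, 0.4102, -3.5315, 0.9137).
Back-substitute: x_4 = 0.9137/4.3402 = 0.2105.
x_3 = (-3.5315 + 0.7914·0.2105)/7.5148 = -0.4478.
x_2 = (0.4102 − 0.6057·(-0.4478) − 0.9778·0.2105)/6.7633 = 0.0703.
x_1 = (-2.5145 + 2.8737·0.0703 − 1.0776·(-0.4478) − 1.2572·0.2105)/5.5678 = -0.3762.

x = (-0.3762, 0.0703, -0.4478, 0.2105)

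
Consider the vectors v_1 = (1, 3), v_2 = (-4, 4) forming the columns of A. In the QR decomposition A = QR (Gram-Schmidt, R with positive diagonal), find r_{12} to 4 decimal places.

r_{12} = 2.5298

v_1 = (1, 3); ‖v_1‖ = 3.1623, so q_1 = (0.3162, 0.9487).
r_{12} = q_1·v_2 = 2.5298.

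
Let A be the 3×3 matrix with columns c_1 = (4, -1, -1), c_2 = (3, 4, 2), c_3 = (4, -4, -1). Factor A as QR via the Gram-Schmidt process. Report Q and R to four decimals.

c_1 = (4, -1, -1); ‖c_1‖ = 4.2426, so e_1 = (0.9428, -0.2357, -0.2357).
e_1·c_2 = 0.9428·3 + (-0.2357)·4 + (-0.2357)·2 = 1.4142.
u_2 = c_2 − 1.4142·e_1 = (1.6667, 4.3333, 2.3333).
‖u_2‖ = 5.1962, so e_2 = (0.3208, 0.8340, 0.4491).
e_1·c_3 = 0.9428·4 + (-0.2357)·(-4) + (-0.2357)·(-1) = 4.9497; e_2·c_3 = 0.3208·4 + 0.8340·(-4) + 0.4491·(-1) = -2.5019.
u_3 = c_3 − 4.9497·e_1 + 2.5019·e_2 = (0.1358, -0.7469, 1.2901).
‖u_3‖ = 1.4969, so e_3 = (0.0907, -0.4990, 0.8619).

Q = [[0.9428, 0.3208, 0.0907], [-0.2357, 0.8340, -0.4990], [-0.2357, 0.4491, 0.8619]], R = [[4.2426, 1.4142, 4.9497], [0.0000, 5.1962, -2.5019], [0.0000, 0.0000, 1.4969]]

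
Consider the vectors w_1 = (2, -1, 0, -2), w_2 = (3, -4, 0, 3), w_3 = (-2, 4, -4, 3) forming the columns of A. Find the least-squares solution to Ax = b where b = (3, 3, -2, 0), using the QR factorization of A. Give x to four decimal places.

x = (1.5841, 0.0369, 0.8146)

q_1 = w_1/‖w_1‖ = (2, -1, 0, -2)/3.0000 = (0.6667, -0.3333, 0.0000, -0.6667).
r_{12} = q_1·w_2 = 1.3333.
u_2 = w_2 − 1.3333·q_1 = (2.1111, -3.5556, 0.0000, 3.8889).
‖u_2‖ = 5.6765, so q_2 = (0.3719, -0.6264, 0.0000, 0.6851).
r_{13} = q_1·w_3 = -4.6667; r_{23} = q_2·w_3 = -1.1940.
u_3 = w_3 + 4.6667·q_1 + 1.1940·q_2 = (1.5552, 1.6966, -4.0000, 0.7069).
‖u_3‖ = 4.6687, so q_3 = (0.3331, 0.3634, -0.8568, 0.1514).
Qᵀb = (1.0000, -0.7634, 3.8030).
Back-substitute: x_3 = 3.8030/4.6687 = 0.8146.
x_2 = (-0.7634 + 1.1940·0.8146)/5.6765 = 0.0369.
x_1 = (1.0000 − 1.3333·0.0369 + 4.6667·0.8146)/3.0000 = 1.5841.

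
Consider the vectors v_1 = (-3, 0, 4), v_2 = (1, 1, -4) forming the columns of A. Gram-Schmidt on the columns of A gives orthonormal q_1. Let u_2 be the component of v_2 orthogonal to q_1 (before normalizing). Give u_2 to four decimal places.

v_1 = (-3, 0, 4); ‖v_1‖ = 5.0000, so q_1 = (-0.6000, 0.0000, 0.8000).
q_1·v_2 = (-0.6000)·1 + 0.0000·1 + 0.8000·(-4) = -3.8000.
u_2 = v_2 + 3.8000·q_1 = (-1.2800, 1.0000, -0.9600).

u_2 = (-1.2800, 1.0000, -0.9600)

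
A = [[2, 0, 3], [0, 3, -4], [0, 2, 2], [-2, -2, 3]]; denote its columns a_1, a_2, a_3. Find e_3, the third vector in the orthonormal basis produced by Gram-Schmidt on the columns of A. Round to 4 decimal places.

e_3 = (0.4139, -0.2403, 0.7744, 0.4139)

a_1 = (2, 0, 0, -2); ‖a_1‖ = 2.8284, so e_1 = (0.7071, 0.0000, 0.0000, -0.7071).
e_1·a_2 = 0.7071·0 + 0.0000·3 + 0.0000·2 + (-0.7071)·(-2) = 1.4142.
u_2 = a_2 − 1.4142·e_1 = (-1.0000, 3.0000, 2.0000, -1.0000).
‖u_2‖ = 3.8730, so e_2 = (-0.2582, 0.7746, 0.5164, -0.2582).
e_1·a_3 = 0.7071·3 + 0.0000·(-4) + 0.0000·2 + (-0.7071)·3 = 0.0000; e_2·a_3 = (-0.2582)·3 + 0.7746·(-4) + 0.5164·2 + (-0.2582)·3 = -3.6148.
u_3 = a_3 + 0.0000·e_1 + 3.6148·e_2 = (2.0667, -1.2000, 3.8667, 2.0667).
‖u_3‖ = 4.9933, so e_3 = (0.4139, -0.2403, 0.7744, 0.4139).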